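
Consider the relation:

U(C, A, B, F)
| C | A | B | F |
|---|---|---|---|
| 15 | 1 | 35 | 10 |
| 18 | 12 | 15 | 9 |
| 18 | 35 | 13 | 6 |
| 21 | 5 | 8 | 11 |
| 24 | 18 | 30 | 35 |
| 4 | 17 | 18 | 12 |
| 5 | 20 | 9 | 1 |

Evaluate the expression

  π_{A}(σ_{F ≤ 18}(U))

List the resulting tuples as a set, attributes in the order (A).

{1, 12, 17, 20, 35, 5}

Apply σ_{F ≤ 18}; surviving tuples: {(15, 1, 35, 10), (18, 12, 15, 9), (18, 35, 13, 6), (21, 5, 8, 11), (4, 17, 18, 12), (5, 20, 9, 1)}
Projecting to A: {1, 12, 17, 20, 35, 5}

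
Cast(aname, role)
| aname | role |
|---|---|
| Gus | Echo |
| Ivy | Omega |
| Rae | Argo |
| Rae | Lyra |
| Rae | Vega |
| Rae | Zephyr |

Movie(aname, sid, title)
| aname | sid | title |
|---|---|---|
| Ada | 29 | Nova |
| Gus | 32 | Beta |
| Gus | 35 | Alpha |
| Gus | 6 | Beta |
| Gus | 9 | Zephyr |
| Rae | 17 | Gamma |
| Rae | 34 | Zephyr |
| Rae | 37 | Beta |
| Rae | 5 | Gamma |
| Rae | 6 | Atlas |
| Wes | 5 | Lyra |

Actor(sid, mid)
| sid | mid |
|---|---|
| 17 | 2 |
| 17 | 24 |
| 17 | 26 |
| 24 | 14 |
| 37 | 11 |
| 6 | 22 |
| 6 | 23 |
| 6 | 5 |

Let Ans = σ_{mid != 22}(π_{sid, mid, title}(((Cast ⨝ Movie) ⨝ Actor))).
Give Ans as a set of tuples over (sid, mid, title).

Joining Cast and Movie on aname yields {(Gus, Echo, 32, Beta), (Gus, Echo, 35, Alpha), (Gus, Echo, 6, Beta), (Gus, Echo, 9, Zephyr), (Rae, Argo, 17, Gamma), (Rae, Argo, 34, Zephyr), (Rae, Argo, 37, Beta), (Rae, Argo, 5, Gamma), (Rae, Argo, 6, Atlas), (Rae, Lyra, 17, Gamma), (Rae, Lyra, 34, Zephyr), (Rae, Lyra, 37, Beta), (Rae, Lyra, 5, Gamma), (Rae, Lyra, 6, Atlas), (Rae, Vega, 17, Gamma), (Rae, Vega, 34, Zephyr), (Rae, Vega, 37, Beta), (Rae, Vega, 5, Gamma), (Rae, Vega, 6, Atlas), (Rae, Zephyr, 17, Gamma), (Rae, Zephyr, 34, Zephyr), (Rae, Zephyr, 37, Beta), (Rae, Zephyr, 5, Gamma), (Rae, Zephyr, 6, Atlas)}.
Joining (Cast ⨝ Movie) and Actor on sid yields {(Gus, Echo, 6, Beta, 22), (Gus, Echo, 6, Beta, 23), (Gus, Echo, 6, Beta, 5), (Rae, Argo, 17, Gamma, 2), (Rae, Argo, 17, Gamma, 24), (Rae, Argo, 17, Gamma, 26), (Rae, Argo, 37, Beta, 11), (Rae, Argo, 6, Atlas, 22), (Rae, Argo, 6, Atlas, 23), (Rae, Argo, 6, Atlas, 5), (Rae, Lyra, 17, Gamma, 2), (Rae, Lyra, 17, Gamma, 24), (Rae, Lyra, 17, Gamma, 26), (Rae, Lyra, 37, Beta, 11), (Rae, Lyra, 6, Atlas, 22), (Rae, Lyra, 6, Atlas, 23), (Rae, Lyra, 6, Atlas, 5), (Rae, Vega, 17, Gamma, 2), (Rae, Vega, 17, Gamma, 24), (Rae, Vega, 17, Gamma, 26), (Rae, Vega, 37, Beta, 11), (Rae, Vega, 6, Atlas, 22), (Rae, Vega, 6, Atlas, 23), (Rae, Vega, 6, Atlas, 5), (Rae, Zephyr, 17, Gamma, 2), (Rae, Zephyr, 17, Gamma, 24), (Rae, Zephyr, 17, Gamma, 26), (Rae, Zephyr, 37, Beta, 11), (Rae, Zephyr, 6, Atlas, 22), (Rae, Zephyr, 6, Atlas, 23), (Rae, Zephyr, 6, Atlas, 5)}.
π_{sid, mid, title} gives {(17, 2, Gamma), (17, 24, Gamma), (17, 26, Gamma), (37, 11, Beta), (6, 22, Atlas), (6, 22, Beta), (6, 23, Atlas), (6, 23, Beta), (6, 5, Atlas), (6, 5, Beta)} (21 duplicate(s) eliminated).
Apply σ_{mid != 22}; surviving tuples: {(17, 2, Gamma), (17, 24, Gamma), (17, 26, Gamma), (37, 11, Beta), (6, 23, Atlas), (6, 23, Beta), (6, 5, Atlas), (6, 5, Beta)}

{(17, 2, Gamma), (17, 24, Gamma), (17, 26, Gamma), (37, 11, Beta), (6, 23, Atlas), (6, 23, Beta), (6, 5, Atlas), (6, 5, Beta)}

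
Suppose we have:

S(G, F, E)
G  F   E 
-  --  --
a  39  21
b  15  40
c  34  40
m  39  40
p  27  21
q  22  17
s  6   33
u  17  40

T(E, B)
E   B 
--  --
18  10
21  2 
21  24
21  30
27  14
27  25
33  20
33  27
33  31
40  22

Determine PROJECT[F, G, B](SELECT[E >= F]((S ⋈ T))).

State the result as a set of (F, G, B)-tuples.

Joining S and T on E yields {(a, 39, 21, 2), (a, 39, 21, 24), (a, 39, 21, 30), (b, 15, 40, 22), (c, 34, 40, 22), (m, 39, 40, 22), (p, 27, 21, 2), (p, 27, 21, 24), (p, 27, 21, 30), (s, 6, 33, 20), (s, 6, 33, 27), (s, 6, 33, 31), (u, 17, 40, 22)}.
Filtering on E >= F leaves {(b, 15, 40, 22), (c, 34, 40, 22), (m, 39, 40, 22), (s, 6, 33, 20), (s, 6, 33, 27), (s, 6, 33, 31), (u, 17, 40, 22)}.
π[F, G, B]: project onto (F, G, B) → {(15, b, 22), (17, u, 22), (34, c, 22), (39, m, 22), (6, s, 20), (6, s, 27), (6, s, 31)}

{(15, b, 22), (17, u, 22), (34, c, 22), (39, m, 22), (6, s, 20), (6, s, 27), (6, s, 31)}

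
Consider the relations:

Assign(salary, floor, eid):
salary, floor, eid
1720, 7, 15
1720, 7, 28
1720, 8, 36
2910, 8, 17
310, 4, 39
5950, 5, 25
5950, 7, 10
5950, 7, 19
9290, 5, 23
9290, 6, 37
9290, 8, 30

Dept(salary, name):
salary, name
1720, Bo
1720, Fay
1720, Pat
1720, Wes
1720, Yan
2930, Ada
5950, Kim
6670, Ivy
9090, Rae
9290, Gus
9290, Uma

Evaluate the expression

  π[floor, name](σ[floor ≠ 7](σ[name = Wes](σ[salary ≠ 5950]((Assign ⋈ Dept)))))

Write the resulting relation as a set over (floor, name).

{(8, Wes)}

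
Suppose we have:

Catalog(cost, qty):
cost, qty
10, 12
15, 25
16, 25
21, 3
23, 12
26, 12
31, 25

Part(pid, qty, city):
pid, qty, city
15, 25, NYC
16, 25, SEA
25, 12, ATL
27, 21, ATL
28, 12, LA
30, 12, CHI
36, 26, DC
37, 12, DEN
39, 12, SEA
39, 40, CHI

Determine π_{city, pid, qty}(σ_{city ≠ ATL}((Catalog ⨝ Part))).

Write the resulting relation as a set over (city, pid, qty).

Joining Catalog and Part on qty yields {(10, 12, 25, ATL), (10, 12, 28, LA), (10, 12, 30, CHI), (10, 12, 37, DEN), (10, 12, 39, SEA), (15, 25, 15, NYC), (15, 25, 16, SEA), (16, 25, 15, NYC), (16, 25, 16, SEA), (23, 12, 25, ATL), (23, 12, 28, LA), (23, 12, 30, CHI), (23, 12, 37, DEN), (23, 12, 39, SEA), (26, 12, 25, ATL), (26, 12, 28, LA), (26, 12, 30, CHI), (26, 12, 37, DEN), (26, 12, 39, SEA), (31, 25, 15, NYC), (31, 25, 16, SEA)}.
σ[city ≠ ATL]: keep tuples satisfying city ≠ ATL → {(10, 12, 28, LA), (10, 12, 30, CHI), (10, 12, 37, DEN), (10, 12, 39, SEA), (15, 25, 15, NYC), (15, 25, 16, SEA), (16, 25, 15, NYC), (16, 25, 16, SEA), (23, 12, 28, LA), (23, 12, 30, CHI), (23, 12, 37, DEN), (23, 12, 39, SEA), (26, 12, 28, LA), (26, 12, 30, CHI), (26, 12, 37, DEN), (26, 12, 39, SEA), (31, 25, 15, NYC), (31, 25, 16, SEA)}
π[city, pid, qty]: project onto (city, pid, qty) (12 duplicate(s) eliminated) → {(CHI, 30, 12), (DEN, 37, 12), (LA, 28, 12), (NYC, 15, 25), (SEA, 16, 25), (SEA, 39, 12)}

{(CHI, 30, 12), (DEN, 37, 12), (LA, 28, 12), (NYC, 15, 25), (SEA, 16, 25), (SEA, 39, 12)}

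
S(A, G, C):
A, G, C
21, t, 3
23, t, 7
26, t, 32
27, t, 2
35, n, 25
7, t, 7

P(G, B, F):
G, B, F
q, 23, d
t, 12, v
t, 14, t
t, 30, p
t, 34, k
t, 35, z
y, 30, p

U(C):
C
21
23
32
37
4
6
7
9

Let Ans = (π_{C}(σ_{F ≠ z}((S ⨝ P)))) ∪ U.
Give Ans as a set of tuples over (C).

S ⋈ P (natural join on G): {(21, t, 3, 12, v), (21, t, 3, 14, t), (21, t, 3, 30, p), (21, t, 3, 34, k), (21, t, 3, 35, z), (23, t, 7, 12, v), (23, t, 7, 14, t), (23, t, 7, 30, p), (23, t, 7, 34, k), (23, t, 7, 35, z), (26, t, 32, 12, v), (26, t, 32, 14, t), (26, t, 32, 30, p), (26, t, 32, 34, k), (26, t, 32, 35, z), (27, t, 2, 12, v), (27, t, 2, 14, t), (27, t, 2, 30, p), (27, t, 2, 34, k), (27, t, 2, 35, z), (7, t, 7, 12, v), (7, t, 7, 14, t), (7, t, 7, 30, p), (7, t, 7, 34, k), (7, t, 7, 35, z)}
σ[F ≠ z]: keep tuples satisfying F ≠ z → {(21, t, 3, 12, v), (21, t, 3, 14, t), (21, t, 3, 30, p), (21, t, 3, 34, k), (23, t, 7, 12, v), (23, t, 7, 14, t), (23, t, 7, 30, p), (23, t, 7, 34, k), (26, t, 32, 12, v), (26, t, 32, 14, t), (26, t, 32, 30, p), (26, t, 32, 34, k), (27, t, 2, 12, v), (27, t, 2, 14, t), (27, t, 2, 30, p), (27, t, 2, 34, k), (7, t, 7, 12, v), (7, t, 7, 14, t), (7, t, 7, 30, p), (7, t, 7, 34, k)}
Projecting to C (16 duplicate(s) eliminated): {2, 3, 32, 7}
Set union of the two operands is {2, 21, 23, 3, 32, 37, 4, 6, 7, 9}.

{2, 21, 23, 3, 32, 37, 4, 6, 7, 9}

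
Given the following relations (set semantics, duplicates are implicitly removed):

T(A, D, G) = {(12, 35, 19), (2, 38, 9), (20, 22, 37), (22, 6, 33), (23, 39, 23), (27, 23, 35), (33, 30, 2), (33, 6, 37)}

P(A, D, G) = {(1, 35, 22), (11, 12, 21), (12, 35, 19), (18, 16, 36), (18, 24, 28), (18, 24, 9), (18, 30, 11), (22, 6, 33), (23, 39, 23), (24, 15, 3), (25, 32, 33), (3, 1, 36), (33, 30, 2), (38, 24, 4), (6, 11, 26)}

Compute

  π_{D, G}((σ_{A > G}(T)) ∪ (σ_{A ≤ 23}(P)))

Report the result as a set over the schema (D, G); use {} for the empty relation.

{(1, 36), (11, 26), (12, 21), (16, 36), (24, 28), (24, 9), (30, 11), (30, 2), (35, 19), (35, 22), (39, 23), (6, 33)}

σ[A > G]: keep tuples satisfying A > G → {(33, 30, 2)}
σ[A ≤ 23]: keep tuples satisfying A ≤ 23 → {(1, 35, 22), (11, 12, 21), (12, 35, 19), (18, 16, 36), (18, 24, 28), (18, 24, 9), (18, 30, 11), (22, 6, 33), (23, 39, 23), (3, 1, 36), (6, 11, 26)}
Set union of the two operands is {(1, 35, 22), (11, 12, 21), (12, 35, 19), (18, 16, 36), (18, 24, 28), (18, 24, 9), (18, 30, 11), (22, 6, 33), (23, 39, 23), (3, 1, 36), (33, 30, 2), (6, 11, 26)}.
Keep only column(s) D, G: {(1, 36), (11, 26), (12, 21), (16, 36), (24, 28), (24, 9), (30, 11), (30, 2), (35, 19), (35, 22), (39, 23), (6, 33)}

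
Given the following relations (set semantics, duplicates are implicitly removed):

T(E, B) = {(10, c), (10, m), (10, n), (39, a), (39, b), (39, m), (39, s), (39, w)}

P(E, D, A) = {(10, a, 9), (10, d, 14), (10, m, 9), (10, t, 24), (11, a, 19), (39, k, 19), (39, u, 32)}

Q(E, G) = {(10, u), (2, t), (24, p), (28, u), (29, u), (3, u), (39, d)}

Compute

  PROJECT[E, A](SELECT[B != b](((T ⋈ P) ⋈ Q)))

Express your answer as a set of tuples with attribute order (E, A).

Joining T and P on E yields {(10, c, a, 9), (10, c, d, 14), (10, c, m, 9), (10, c, t, 24), (10, m, a, 9), (10, m, d, 14), (10, m, m, 9), (10, m, t, 24), (10, n, a, 9), (10, n, d, 14), (10, n, m, 9), (10, n, t, 24), (39, a, k, 19), (39, a, u, 32), (39, b, k, 19), (39, b, u, 32), (39, m, k, 19), (39, m, u, 32), (39, s, k, 19), (39, s, u, 32), (39, w, k, 19), (39, w, u, 32)}.
Joining (T ⋈ P) and Q on E yields {(10, c, a, 9, u), (10, c, d, 14, u), (10, c, m, 9, u), (10, c, t, 24, u), (10, m, a, 9, u), (10, m, d, 14, u), (10, m, m, 9, u), (10, m, t, 24, u), (10, n, a, 9, u), (10, n, d, 14, u), (10, n, m, 9, u), (10, n, t, 24, u), (39, a, k, 19, d), (39, a, u, 32, d), (39, b, k, 19, d), (39, b, u, 32, d), (39, m, k, 19, d), (39, m, u, 32, d), (39, s, k, 19, d), (39, s, u, 32, d), (39, w, k, 19, d), (39, w, u, 32, d)}.
Filtering on B != b leaves {(10, c, a, 9, u), (10, c, d, 14, u), (10, c, m, 9, u), (10, c, t, 24, u), (10, m, a, 9, u), (10, m, d, 14, u), (10, m, m, 9, u), (10, m, t, 24, u), (10, n, a, 9, u), (10, n, d, 14, u), (10, n, m, 9, u), (10, n, t, 24, u), (39, a, k, 19, d), (39, a, u, 32, d), (39, m, k, 19, d), (39, m, u, 32, d), (39, s, k, 19, d), (39, s, u, 32, d), (39, w, k, 19, d), (39, w, u, 32, d)}.
Keep only column(s) E, A (15 duplicate(s) eliminated): {(10, 14), (10, 24), (10, 9), (39, 19), (39, 32)}

{(10, 14), (10, 24), (10, 9), (39, 19), (39, 32)}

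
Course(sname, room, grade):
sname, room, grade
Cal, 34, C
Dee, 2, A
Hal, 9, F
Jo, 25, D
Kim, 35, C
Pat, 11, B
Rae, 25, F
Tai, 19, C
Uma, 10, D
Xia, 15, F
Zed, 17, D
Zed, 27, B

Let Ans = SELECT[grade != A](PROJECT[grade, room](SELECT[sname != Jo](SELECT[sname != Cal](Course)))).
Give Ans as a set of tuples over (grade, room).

{(B, 11), (B, 27), (C, 19), (C, 35), (D, 10), (D, 17), (F, 15), (F, 25), (F, 9)}

Selection sname != Cal: {(Dee, 2, A), (Hal, 9, F), (Jo, 25, D), (Kim, 35, C), (Pat, 11, B), (Rae, 25, F), (Tai, 19, C), (Uma, 10, D), (Xia, 15, F), (Zed, 17, D), (Zed, 27, B)}
Selection sname != Jo: {(Dee, 2, A), (Hal, 9, F), (Kim, 35, C), (Pat, 11, B), (Rae, 25, F), (Tai, 19, C), (Uma, 10, D), (Xia, 15, F), (Zed, 17, D), (Zed, 27, B)}
Keep only column(s) grade, room: {(A, 2), (B, 11), (B, 27), (C, 19), (C, 35), (D, 10), (D, 17), (F, 15), (F, 25), (F, 9)}
Selection grade != A: {(B, 11), (B, 27), (C, 19), (C, 35), (D, 10), (D, 17), (F, 15), (F, 25), (F, 9)}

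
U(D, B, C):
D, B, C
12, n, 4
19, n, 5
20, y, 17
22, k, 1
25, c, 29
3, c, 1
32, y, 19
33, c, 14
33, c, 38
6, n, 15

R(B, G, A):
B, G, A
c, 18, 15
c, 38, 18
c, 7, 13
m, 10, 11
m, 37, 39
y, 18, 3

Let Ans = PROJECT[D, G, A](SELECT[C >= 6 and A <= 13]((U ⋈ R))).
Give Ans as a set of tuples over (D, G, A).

U ⋈ R (natural join on B): {(20, y, 17, 18, 3), (25, c, 29, 18, 15), (25, c, 29, 38, 18), (25, c, 29, 7, 13), (3, c, 1, 18, 15), (3, c, 1, 38, 18), (3, c, 1, 7, 13), (32, y, 19, 18, 3), (33, c, 14, 18, 15), (33, c, 14, 38, 18), (33, c, 14, 7, 13), (33, c, 38, 18, 15), (33, c, 38, 38, 18), (33, c, 38, 7, 13)}
Filtering on C >= 6 and A <= 13 leaves {(20, y, 17, 18, 3), (25, c, 29, 7, 13), (32, y, 19, 18, 3), (33, c, 14, 7, 13), (33, c, 38, 7, 13)}.
Keep only column(s) D, G, A (1 duplicate(s) eliminated): {(20, 18, 3), (25, 7, 13), (32, 18, 3), (33, 7, 13)}

{(20, 18, 3), (25, 7, 13), (32, 18, 3), (33, 7, 13)}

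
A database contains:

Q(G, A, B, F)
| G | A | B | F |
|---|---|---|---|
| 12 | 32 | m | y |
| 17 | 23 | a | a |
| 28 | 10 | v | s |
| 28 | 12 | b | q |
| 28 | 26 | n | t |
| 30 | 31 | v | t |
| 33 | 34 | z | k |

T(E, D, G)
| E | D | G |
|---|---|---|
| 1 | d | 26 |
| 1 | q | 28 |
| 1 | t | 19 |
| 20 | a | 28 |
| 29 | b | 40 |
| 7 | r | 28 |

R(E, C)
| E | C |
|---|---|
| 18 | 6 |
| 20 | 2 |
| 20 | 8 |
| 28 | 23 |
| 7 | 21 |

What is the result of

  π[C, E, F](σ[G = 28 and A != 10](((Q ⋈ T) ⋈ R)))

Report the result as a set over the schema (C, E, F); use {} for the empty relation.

Natural join on G: {(28, 10, v, s, 1, q), (28, 10, v, s, 20, a), (28, 10, v, s, 7, r), (28, 12, b, q, 1, q), (28, 12, b, q, 20, a), (28, 12, b, q, 7, r), (28, 26, n, t, 1, q), (28, 26, n, t, 20, a), (28, 26, n, t, 7, r)}
Natural join on E: {(28, 10, v, s, 20, a, 2), (28, 10, v, s, 20, a, 8), (28, 10, v, s, 7, r, 21), (28, 12, b, q, 20, a, 2), (28, 12, b, q, 20, a, 8), (28, 12, b, q, 7, r, 21), (28, 26, n, t, 20, a, 2), (28, 26, n, t, 20, a, 8), (28, 26, n, t, 7, r, 21)}
Selection G = 28 and A != 10: {(28, 12, b, q, 20, a, 2), (28, 12, b, q, 20, a, 8), (28, 12, b, q, 7, r, 21), (28, 26, n, t, 20, a, 2), (28, 26, n, t, 20, a, 8), (28, 26, n, t, 7, r, 21)}
π_{C, E, F} gives {(2, 20, q), (2, 20, t), (21, 7, q), (21, 7, t), (8, 20, q), (8, 20, t)}.

{(2, 20, q), (2, 20, t), (21, 7, q), (21, 7, t), (8, 20, q), (8, 20, t)}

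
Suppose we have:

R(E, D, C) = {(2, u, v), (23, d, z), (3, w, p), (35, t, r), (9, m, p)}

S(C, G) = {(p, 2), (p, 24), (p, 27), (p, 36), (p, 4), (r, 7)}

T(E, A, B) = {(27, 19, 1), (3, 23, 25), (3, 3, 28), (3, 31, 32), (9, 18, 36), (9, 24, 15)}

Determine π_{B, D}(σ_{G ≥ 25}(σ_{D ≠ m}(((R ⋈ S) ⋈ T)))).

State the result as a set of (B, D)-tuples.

R ⋈ S (natural join on C): {(3, w, p, 2), (3, w, p, 24), (3, w, p, 27), (3, w, p, 36), (3, w, p, 4), (35, t, r, 7), (9, m, p, 2), (9, m, p, 24), (9, m, p, 27), (9, m, p, 36), (9, m, p, 4)}
(R ⋈ S) ⋈ T (natural join on E): {(3, w, p, 2, 23, 25), (3, w, p, 2, 3, 28), (3, w, p, 2, 31, 32), (3, w, p, 24, 23, 25), (3, w, p, 24, 3, 28), (3, w, p, 24, 31, 32), (3, w, p, 27, 23, 25), (3, w, p, 27, 3, 28), (3, w, p, 27, 31, 32), (3, w, p, 36, 23, 25), (3, w, p, 36, 3, 28), (3, w, p, 36, 31, 32), (3, w, p, 4, 23, 25), (3, w, p, 4, 3, 28), (3, w, p, 4, 31, 32), (9, m, p, 2, 18, 36), (9, m, p, 2, 24, 15), (9, m, p, 24, 18, 36), (9, m, p, 24, 24, 15), (9, m, p, 27, 18, 36), (9, m, p, 27, 24, 15), (9, m, p, 36, 18, 36), (9, m, p, 36, 24, 15), (9, m, p, 4, 18, 36), (9, m, p, 4, 24, 15)}
Filtering on D ≠ m leaves {(3, w, p, 2, 23, 25), (3, w, p, 2, 3, 28), (3, w, p, 2, 31, 32), (3, w, p, 24, 23, 25), (3, w, p, 24, 3, 28), (3, w, p, 24, 31, 32), (3, w, p, 27, 23, 25), (3, w, p, 27, 3, 28), (3, w, p, 27, 31, 32), (3, w, p, 36, 23, 25), (3, w, p, 36, 3, 28), (3, w, p, 36, 31, 32), (3, w, p, 4, 23, 25), (3, w, p, 4, 3, 28), (3, w, p, 4, 31, 32)}.
Filtering on G ≥ 25 leaves {(3, w, p, 27, 23, 25), (3, w, p, 27, 3, 28), (3, w, p, 27, 31, 32), (3, w, p, 36, 23, 25), (3, w, p, 36, 3, 28), (3, w, p, 36, 31, 32)}.
Keep only column(s) B, D (3 duplicate(s) eliminated): {(25, w), (28, w), (32, w)}

{(25, w), (28, w), (32, w)}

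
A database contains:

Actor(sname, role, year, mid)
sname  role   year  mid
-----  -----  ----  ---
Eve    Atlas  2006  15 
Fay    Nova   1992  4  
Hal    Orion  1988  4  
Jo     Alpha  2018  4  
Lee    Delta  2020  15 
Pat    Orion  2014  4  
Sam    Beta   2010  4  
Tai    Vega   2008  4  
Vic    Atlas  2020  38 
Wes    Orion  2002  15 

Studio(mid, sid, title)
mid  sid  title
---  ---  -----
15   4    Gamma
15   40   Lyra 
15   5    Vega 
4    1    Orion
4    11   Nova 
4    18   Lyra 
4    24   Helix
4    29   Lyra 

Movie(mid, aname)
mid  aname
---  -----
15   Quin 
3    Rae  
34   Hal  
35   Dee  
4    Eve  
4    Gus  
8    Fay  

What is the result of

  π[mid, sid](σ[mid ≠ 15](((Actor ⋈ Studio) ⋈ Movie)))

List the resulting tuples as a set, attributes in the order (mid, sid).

{(4, 1), (4, 11), (4, 18), (4, 24), (4, 29)}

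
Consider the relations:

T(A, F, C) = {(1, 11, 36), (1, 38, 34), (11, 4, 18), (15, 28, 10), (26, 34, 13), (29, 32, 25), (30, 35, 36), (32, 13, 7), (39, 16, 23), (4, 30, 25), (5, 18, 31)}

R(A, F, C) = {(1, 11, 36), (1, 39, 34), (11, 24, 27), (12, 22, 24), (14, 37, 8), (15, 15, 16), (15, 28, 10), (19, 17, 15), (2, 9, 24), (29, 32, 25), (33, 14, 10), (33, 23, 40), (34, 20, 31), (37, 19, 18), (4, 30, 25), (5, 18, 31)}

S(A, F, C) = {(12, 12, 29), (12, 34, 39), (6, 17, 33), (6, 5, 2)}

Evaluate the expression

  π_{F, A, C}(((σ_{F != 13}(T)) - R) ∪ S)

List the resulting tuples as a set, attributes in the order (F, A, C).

Filtering on F != 13 leaves {(1, 11, 36), (1, 38, 34), (11, 4, 18), (15, 28, 10), (26, 34, 13), (29, 32, 25), (30, 35, 36), (39, 16, 23), (4, 30, 25), (5, 18, 31)}.
Set difference of the two operands is {(1, 38, 34), (11, 4, 18), (26, 34, 13), (30, 35, 36), (39, 16, 23)}.
Set union of the two operands is {(1, 38, 34), (11, 4, 18), (12, 12, 29), (12, 34, 39), (26, 34, 13), (30, 35, 36), (39, 16, 23), (6, 17, 33), (6, 5, 2)}.
Keep only column(s) F, A, C: {(12, 12, 29), (16, 39, 23), (17, 6, 33), (34, 12, 39), (34, 26, 13), (35, 30, 36), (38, 1, 34), (4, 11, 18), (5, 6, 2)}

{(12, 12, 29), (16, 39, 23), (17, 6, 33), (34, 12, 39), (34, 26, 13), (35, 30, 36), (38, 1, 34), (4, 11, 18), (5, 6, 2)}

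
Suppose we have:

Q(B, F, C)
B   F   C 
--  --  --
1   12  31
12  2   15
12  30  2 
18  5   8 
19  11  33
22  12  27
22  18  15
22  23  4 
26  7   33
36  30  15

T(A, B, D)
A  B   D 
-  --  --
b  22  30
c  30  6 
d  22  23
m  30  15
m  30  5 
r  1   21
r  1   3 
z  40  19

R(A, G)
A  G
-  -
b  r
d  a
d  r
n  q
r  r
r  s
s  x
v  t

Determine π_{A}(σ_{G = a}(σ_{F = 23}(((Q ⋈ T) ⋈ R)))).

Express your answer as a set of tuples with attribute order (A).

{d}

Natural join on B: {(1, 12, 31, r, 21), (1, 12, 31, r, 3), (22, 12, 27, b, 30), (22, 12, 27, d, 23), (22, 18, 15, b, 30), (22, 18, 15, d, 23), (22, 23, 4, b, 30), (22, 23, 4, d, 23)}
Natural join on A: {(1, 12, 31, r, 21, r), (1, 12, 31, r, 21, s), (1, 12, 31, r, 3, r), (1, 12, 31, r, 3, s), (22, 12, 27, b, 30, r), (22, 12, 27, d, 23, a), (22, 12, 27, d, 23, r), (22, 18, 15, b, 30, r), (22, 18, 15, d, 23, a), (22, 18, 15, d, 23, r), (22, 23, 4, b, 30, r), (22, 23, 4, d, 23, a), (22, 23, 4, d, 23, r)}
Selection F = 23: {(22, 23, 4, b, 30, r), (22, 23, 4, d, 23, a), (22, 23, 4, d, 23, r)}
Selection G = a: {(22, 23, 4, d, 23, a)}
π[A]: project onto (A) → {d}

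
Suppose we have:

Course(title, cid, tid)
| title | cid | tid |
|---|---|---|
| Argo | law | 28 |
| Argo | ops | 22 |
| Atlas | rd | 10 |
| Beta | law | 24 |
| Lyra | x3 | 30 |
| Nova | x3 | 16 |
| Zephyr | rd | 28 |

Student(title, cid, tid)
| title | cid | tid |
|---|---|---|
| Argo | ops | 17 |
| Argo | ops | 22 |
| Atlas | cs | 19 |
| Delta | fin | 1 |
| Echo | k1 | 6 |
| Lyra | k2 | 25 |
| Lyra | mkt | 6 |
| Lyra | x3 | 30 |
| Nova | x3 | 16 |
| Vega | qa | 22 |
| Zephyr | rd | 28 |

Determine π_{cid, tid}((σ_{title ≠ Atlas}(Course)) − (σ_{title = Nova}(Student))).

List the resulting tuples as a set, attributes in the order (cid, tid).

{(law, 24), (law, 28), (ops, 22), (rd, 28), (x3, 30)}

Apply σ_{title ≠ Atlas}; surviving tuples: {(Argo, law, 28), (Argo, ops, 22), (Beta, law, 24), (Lyra, x3, 30), (Nova, x3, 16), (Zephyr, rd, 28)}
Apply σ_{title = Nova}; surviving tuples: {(Nova, x3, 16)}
Taking the difference: {(Argo, law, 28), (Argo, ops, 22), (Beta, law, 24), (Lyra, x3, 30), (Zephyr, rd, 28)}
π_{cid, tid} gives {(law, 24), (law, 28), (ops, 22), (rd, 28), (x3, 30)}.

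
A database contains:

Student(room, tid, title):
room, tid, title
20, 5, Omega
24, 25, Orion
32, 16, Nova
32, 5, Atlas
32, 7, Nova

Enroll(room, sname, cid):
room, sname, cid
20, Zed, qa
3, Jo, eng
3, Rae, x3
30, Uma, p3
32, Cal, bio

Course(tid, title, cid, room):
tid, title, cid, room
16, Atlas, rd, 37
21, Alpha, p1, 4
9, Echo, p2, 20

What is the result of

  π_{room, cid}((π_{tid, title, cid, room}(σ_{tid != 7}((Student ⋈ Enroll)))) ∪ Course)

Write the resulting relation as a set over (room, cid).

{(20, p2), (20, qa), (32, bio), (37, rd), (4, p1)}

Natural join on room: {(20, 5, Omega, Zed, qa), (32, 16, Nova, Cal, bio), (32, 5, Atlas, Cal, bio), (32, 7, Nova, Cal, bio)}
Selection tid != 7: {(20, 5, Omega, Zed, qa), (32, 16, Nova, Cal, bio), (32, 5, Atlas, Cal, bio)}
π[tid, title, cid, room]: project onto (tid, title, cid, room) → {(16, Nova, bio, 32), (5, Atlas, bio, 32), (5, Omega, qa, 20)}
Union: {(16, Nova, bio, 32), (5, Atlas, bio, 32), (5, Omega, qa, 20)} with {(16, Atlas, rd, 37), (21, Alpha, p1, 4), (9, Echo, p2, 20)} → {(16, Atlas, rd, 37), (16, Nova, bio, 32), (21, Alpha, p1, 4), (5, Atlas, bio, 32), (5, Omega, qa, 20), (9, Echo, p2, 20)}
π[room, cid]: project onto (room, cid) (1 duplicate(s) eliminated) → {(20, p2), (20, qa), (32, bio), (37, rd), (4, p1)}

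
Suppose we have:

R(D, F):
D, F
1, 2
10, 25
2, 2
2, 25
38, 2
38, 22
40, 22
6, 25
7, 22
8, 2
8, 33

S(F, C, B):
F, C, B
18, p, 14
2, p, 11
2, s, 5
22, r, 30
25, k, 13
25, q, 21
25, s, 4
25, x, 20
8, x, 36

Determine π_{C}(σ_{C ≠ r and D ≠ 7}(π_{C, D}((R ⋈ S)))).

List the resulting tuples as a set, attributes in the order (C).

{k, p, q, s, x}

Natural join on F: {(1, 2, p, 11), (1, 2, s, 5), (10, 25, k, 13), (10, 25, q, 21), (10, 25, s, 4), (10, 25, x, 20), (2, 2, p, 11), (2, 2, s, 5), (2, 25, k, 13), (2, 25, q, 21), (2, 25, s, 4), (2, 25, x, 20), (38, 2, p, 11), (38, 2, s, 5), (38, 22, r, 30), (40, 22, r, 30), (6, 25, k, 13), (6, 25, q, 21), (6, 25, s, 4), (6, 25, x, 20), (7, 22, r, 30), (8, 2, p, 11), (8, 2, s, 5)}
Projecting to C, D (1 duplicate(s) eliminated): {(k, 10), (k, 2), (k, 6), (p, 1), (p, 2), (p, 38), (p, 8), (q, 10), (q, 2), (q, 6), (r, 38), (r, 40), (r, 7), (s, 1), (s, 10), (s, 2), (s, 38), (s, 6), (s, 8), (x, 10), (x, 2), (x, 6)}
Apply σ_{C ≠ r and D ≠ 7}; surviving tuples: {(k, 10), (k, 2), (k, 6), (p, 1), (p, 2), (p, 38), (p, 8), (q, 10), (q, 2), (q, 6), (s, 1), (s, 10), (s, 2), (s, 38), (s, 6), (s, 8), (x, 10), (x, 2), (x, 6)}
Projecting to C (14 duplicate(s) eliminated): {k, p, q, s, x}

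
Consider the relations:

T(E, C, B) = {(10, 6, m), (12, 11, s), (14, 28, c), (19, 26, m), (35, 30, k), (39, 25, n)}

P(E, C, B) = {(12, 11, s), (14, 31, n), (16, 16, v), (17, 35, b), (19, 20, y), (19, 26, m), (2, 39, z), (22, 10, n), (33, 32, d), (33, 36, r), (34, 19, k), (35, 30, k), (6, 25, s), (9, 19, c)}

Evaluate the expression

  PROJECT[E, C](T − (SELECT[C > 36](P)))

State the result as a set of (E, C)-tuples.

Filtering on C > 36 leaves {(2, 39, z)}.
Taking the difference: {(10, 6, m), (12, 11, s), (14, 28, c), (19, 26, m), (35, 30, k), (39, 25, n)}
π[E, C]: project onto (E, C) → {(10, 6), (12, 11), (14, 28), (19, 26), (35, 30), (39, 25)}

{(10, 6), (12, 11), (14, 28), (19, 26), (35, 30), (39, 25)}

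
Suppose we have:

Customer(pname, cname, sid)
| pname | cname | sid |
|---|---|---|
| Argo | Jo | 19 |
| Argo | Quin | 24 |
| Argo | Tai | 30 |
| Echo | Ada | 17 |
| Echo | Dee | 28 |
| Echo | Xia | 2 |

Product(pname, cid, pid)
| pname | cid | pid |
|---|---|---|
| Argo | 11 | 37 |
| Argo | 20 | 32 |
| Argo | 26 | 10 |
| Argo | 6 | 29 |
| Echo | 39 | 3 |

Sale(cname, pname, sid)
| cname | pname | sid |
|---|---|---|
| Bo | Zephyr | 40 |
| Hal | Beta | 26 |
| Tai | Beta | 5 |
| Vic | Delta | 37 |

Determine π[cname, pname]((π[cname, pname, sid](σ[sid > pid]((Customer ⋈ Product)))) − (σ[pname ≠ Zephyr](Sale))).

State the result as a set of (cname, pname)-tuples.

{(Ada, Echo), (Dee, Echo), (Jo, Argo), (Quin, Argo), (Tai, Argo)}

Joining Customer and Product on pname yields {(Argo, Jo, 19, 11, 37), (Argo, Jo, 19, 20, 32), (Argo, Jo, 19, 26, 10), (Argo, Jo, 19, 6, 29), (Argo, Quin, 24, 11, 37), (Argo, Quin, 24, 20, 32), (Argo, Quin, 24, 26, 10), (Argo, Quin, 24, 6, 29), (Argo, Tai, 30, 11, 37), (Argo, Tai, 30, 20, 32), (Argo, Tai, 30, 26, 10), (Argo, Tai, 30, 6, 29), (Echo, Ada, 17, 39, 3), (Echo, Dee, 28, 39, 3), (Echo, Xia, 2, 39, 3)}.
Filtering on sid > pid leaves {(Argo, Jo, 19, 26, 10), (Argo, Quin, 24, 26, 10), (Argo, Tai, 30, 26, 10), (Argo, Tai, 30, 6, 29), (Echo, Ada, 17, 39, 3), (Echo, Dee, 28, 39, 3)}.
Projecting to cname, pname, sid (1 duplicate(s) eliminated): {(Ada, Echo, 17), (Dee, Echo, 28), (Jo, Argo, 19), (Quin, Argo, 24), (Tai, Argo, 30)}
Filtering on pname ≠ Zephyr leaves {(Hal, Beta, 26), (Tai, Beta, 5), (Vic, Delta, 37)}.
Difference: {(Ada, Echo, 17), (Dee, Echo, 28), (Jo, Argo, 19), (Quin, Argo, 24), (Tai, Argo, 30)} with {(Hal, Beta, 26), (Tai, Beta, 5), (Vic, Delta, 37)} → {(Ada, Echo, 17), (Dee, Echo, 28), (Jo, Argo, 19), (Quin, Argo, 24), (Tai, Argo, 30)}
Projecting to cname, pname: {(Ada, Echo), (Dee, Echo), (Jo, Argo), (Quin, Argo), (Tai, Argo)}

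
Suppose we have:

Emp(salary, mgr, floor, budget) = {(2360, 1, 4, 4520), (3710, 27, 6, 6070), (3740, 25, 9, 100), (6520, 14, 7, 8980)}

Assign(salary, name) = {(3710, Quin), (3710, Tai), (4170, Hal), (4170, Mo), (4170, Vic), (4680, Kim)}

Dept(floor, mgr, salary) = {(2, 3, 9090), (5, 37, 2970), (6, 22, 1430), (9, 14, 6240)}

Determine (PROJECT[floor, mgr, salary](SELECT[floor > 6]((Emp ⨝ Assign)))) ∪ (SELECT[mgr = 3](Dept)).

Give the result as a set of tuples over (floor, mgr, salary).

{(2, 3, 9090)}

Joining Emp and Assign on salary yields {(3710, 27, 6, 6070, Quin), (3710, 27, 6, 6070, Tai)}.
σ[floor > 6]: keep tuples satisfying floor > 6 → {}
Keep only column(s) floor, mgr, salary: {}
σ[mgr = 3]: keep tuples satisfying mgr = 3 → {(2, 3, 9090)}
Set union of the two operands is {(2, 3, 9090)}.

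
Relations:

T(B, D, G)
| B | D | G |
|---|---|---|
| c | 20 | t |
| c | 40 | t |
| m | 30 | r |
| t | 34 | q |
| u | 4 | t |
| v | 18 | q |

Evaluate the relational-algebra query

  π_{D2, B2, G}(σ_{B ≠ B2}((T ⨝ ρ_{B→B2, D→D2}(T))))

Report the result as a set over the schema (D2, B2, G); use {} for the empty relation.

{(18, v, q), (20, c, t), (34, t, q), (4, u, t), (40, c, t)}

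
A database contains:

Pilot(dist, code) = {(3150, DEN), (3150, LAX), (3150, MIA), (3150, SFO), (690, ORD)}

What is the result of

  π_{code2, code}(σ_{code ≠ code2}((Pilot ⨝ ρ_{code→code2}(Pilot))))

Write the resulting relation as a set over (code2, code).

{(DEN, LAX), (DEN, MIA), (DEN, SFO), (LAX, DEN), (LAX, MIA), (LAX, SFO), (MIA, DEN), (MIA, LAX), (MIA, SFO), (SFO, DEN), (SFO, LAX), (SFO, MIA)}

ρ[code→code2]: schema becomes (dist, code2); tuples unchanged.
Joining Pilot and ρ_{code→code2}(Pilot) on dist yields {(3150, DEN, DEN), (3150, DEN, LAX), (3150, DEN, MIA), (3150, DEN, SFO), (3150, LAX, DEN), (3150, LAX, LAX), (3150, LAX, MIA), (3150, LAX, SFO), (3150, MIA, DEN), (3150, MIA, LAX), (3150, MIA, MIA), (3150, MIA, SFO), (3150, SFO, DEN), (3150, SFO, LAX), (3150, SFO, MIA), (3150, SFO, SFO), (690, ORD, ORD)}.
Selection code ≠ code2: {(3150, DEN, LAX), (3150, DEN, MIA), (3150, DEN, SFO), (3150, LAX, DEN), (3150, LAX, MIA), (3150, LAX, SFO), (3150, MIA, DEN), (3150, MIA, LAX), (3150, MIA, SFO), (3150, SFO, DEN), (3150, SFO, LAX), (3150, SFO, MIA)}
Projecting to code2, code: {(DEN, LAX), (DEN, MIA), (DEN, SFO), (LAX, DEN), (LAX, MIA), (LAX, SFO), (MIA, DEN), (MIA, LAX), (MIA, SFO), (SFO, DEN), (SFO, LAX), (SFO, MIA)}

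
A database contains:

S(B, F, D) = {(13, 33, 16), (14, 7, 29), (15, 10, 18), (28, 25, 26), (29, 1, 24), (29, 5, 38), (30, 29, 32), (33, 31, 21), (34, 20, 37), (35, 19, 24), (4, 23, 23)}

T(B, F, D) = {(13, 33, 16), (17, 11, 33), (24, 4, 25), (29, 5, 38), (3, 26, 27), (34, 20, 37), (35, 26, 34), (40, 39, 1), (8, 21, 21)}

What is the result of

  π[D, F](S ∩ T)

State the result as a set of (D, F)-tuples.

{(16, 33), (37, 20), (38, 5)}

Intersection: {(13, 33, 16), (14, 7, 29), (15, 10, 18), (28, 25, 26), (29, 1, 24), (29, 5, 38), (30, 29, 32), (33, 31, 21), (34, 20, 37), (35, 19, 24), (4, 23, 23)} with {(13, 33, 16), (17, 11, 33), (24, 4, 25), (29, 5, 38), (3, 26, 27), (34, 20, 37), (35, 26, 34), (40, 39, 1), (8, 21, 21)} → {(13, 33, 16), (29, 5, 38), (34, 20, 37)}
π[D, F]: project onto (D, F) → {(16, 33), (37, 20), (38, 5)}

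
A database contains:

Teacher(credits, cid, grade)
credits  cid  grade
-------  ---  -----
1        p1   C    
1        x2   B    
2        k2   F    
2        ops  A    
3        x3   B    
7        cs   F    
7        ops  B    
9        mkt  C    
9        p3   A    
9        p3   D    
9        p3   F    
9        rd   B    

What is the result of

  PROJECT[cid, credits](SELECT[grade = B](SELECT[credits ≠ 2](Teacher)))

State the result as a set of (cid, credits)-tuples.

{(ops, 7), (rd, 9), (x2, 1), (x3, 3)}

σ[credits ≠ 2]: keep tuples satisfying credits ≠ 2 → {(1, p1, C), (1, x2, B), (3, x3, B), (7, cs, F), (7, ops, B), (9, mkt, C), (9, p3, A), (9, p3, D), (9, p3, F), (9, rd, B)}
σ[grade = B]: keep tuples satisfying grade = B → {(1, x2, B), (3, x3, B), (7, ops, B), (9, rd, B)}
π_{cid, credits} gives {(ops, 7), (rd, 9), (x2, 1), (x3, 3)}.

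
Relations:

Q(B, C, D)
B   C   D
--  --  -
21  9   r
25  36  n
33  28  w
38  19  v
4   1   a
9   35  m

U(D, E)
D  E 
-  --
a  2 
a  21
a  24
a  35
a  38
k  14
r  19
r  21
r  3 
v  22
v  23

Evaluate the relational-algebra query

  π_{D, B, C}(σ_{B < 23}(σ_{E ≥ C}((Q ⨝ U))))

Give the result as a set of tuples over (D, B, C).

Joining Q and U on D yields {(21, 9, r, 19), (21, 9, r, 21), (21, 9, r, 3), (38, 19, v, 22), (38, 19, v, 23), (4, 1, a, 2), (4, 1, a, 21), (4, 1, a, 24), (4, 1, a, 35), (4, 1, a, 38)}.
σ[E ≥ C]: keep tuples satisfying E ≥ C → {(21, 9, r, 19), (21, 9, r, 21), (38, 19, v, 22), (38, 19, v, 23), (4, 1, a, 2), (4, 1, a, 21), (4, 1, a, 24), (4, 1, a, 35), (4, 1, a, 38)}
σ[B < 23]: keep tuples satisfying B < 23 → {(21, 9, r, 19), (21, 9, r, 21), (4, 1, a, 2), (4, 1, a, 21), (4, 1, a, 24), (4, 1, a, 35), (4, 1, a, 38)}
π_{D, B, C} gives {(a, 4, 1), (r, 21, 9)} (5 duplicate(s) eliminated).

{(a, 4, 1), (r, 21, 9)}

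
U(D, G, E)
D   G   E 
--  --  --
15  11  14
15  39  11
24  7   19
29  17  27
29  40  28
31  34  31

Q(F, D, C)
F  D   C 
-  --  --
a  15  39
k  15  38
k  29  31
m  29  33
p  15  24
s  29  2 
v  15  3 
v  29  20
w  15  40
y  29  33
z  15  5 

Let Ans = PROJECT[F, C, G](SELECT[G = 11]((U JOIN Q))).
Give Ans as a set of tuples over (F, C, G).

{(a, 39, 11), (k, 38, 11), (p, 24, 11), (v, 3, 11), (w, 40, 11), (z, 5, 11)}

Natural join on D: {(15, 11, 14, a, 39), (15, 11, 14, k, 38), (15, 11, 14, p, 24), (15, 11, 14, v, 3), (15, 11, 14, w, 40), (15, 11, 14, z, 5), (15, 39, 11, a, 39), (15, 39, 11, k, 38), (15, 39, 11, p, 24), (15, 39, 11, v, 3), (15, 39, 11, w, 40), (15, 39, 11, z, 5), (29, 17, 27, k, 31), (29, 17, 27, m, 33), (29, 17, 27, s, 2), (29, 17, 27, v, 20), (29, 17, 27, y, 33), (29, 40, 28, k, 31), (29, 40, 28, m, 33), (29, 40, 28, s, 2), (29, 40, 28, v, 20), (29, 40, 28, y, 33)}
Selection G = 11: {(15, 11, 14, a, 39), (15, 11, 14, k, 38), (15, 11, 14, p, 24), (15, 11, 14, v, 3), (15, 11, 14, w, 40), (15, 11, 14, z, 5)}
π_{F, C, G} gives {(a, 39, 11), (k, 38, 11), (p, 24, 11), (v, 3, 11), (w, 40, 11), (z, 5, 11)}.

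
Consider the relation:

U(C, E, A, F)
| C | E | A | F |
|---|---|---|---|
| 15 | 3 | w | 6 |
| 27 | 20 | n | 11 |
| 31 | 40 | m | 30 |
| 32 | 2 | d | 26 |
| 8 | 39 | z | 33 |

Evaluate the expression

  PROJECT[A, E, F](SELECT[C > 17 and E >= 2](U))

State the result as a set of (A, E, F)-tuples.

{(d, 2, 26), (m, 40, 30), (n, 20, 11)}

Selection C > 17 and E >= 2: {(27, 20, n, 11), (31, 40, m, 30), (32, 2, d, 26)}
π_{A, E, F} gives {(d, 2, 26), (m, 40, 30), (n, 20, 11)}.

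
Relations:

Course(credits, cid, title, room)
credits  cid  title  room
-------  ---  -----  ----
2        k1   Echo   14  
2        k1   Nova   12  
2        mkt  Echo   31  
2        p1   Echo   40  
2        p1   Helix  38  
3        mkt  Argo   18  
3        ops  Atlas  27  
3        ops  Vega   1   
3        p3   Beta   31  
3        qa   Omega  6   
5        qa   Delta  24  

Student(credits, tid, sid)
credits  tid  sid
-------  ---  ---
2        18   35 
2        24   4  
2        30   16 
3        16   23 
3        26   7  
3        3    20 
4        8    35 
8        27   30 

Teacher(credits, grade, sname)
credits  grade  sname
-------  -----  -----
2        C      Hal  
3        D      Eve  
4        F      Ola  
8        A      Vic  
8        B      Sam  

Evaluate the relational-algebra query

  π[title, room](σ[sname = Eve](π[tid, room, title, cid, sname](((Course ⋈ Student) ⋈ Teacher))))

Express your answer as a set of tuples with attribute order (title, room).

Course ⋈ Student (natural join on credits): {(2, k1, Echo, 14, 18, 35), (2, k1, Echo, 14, 24, 4), (2, k1, Echo, 14, 30, 16), (2, k1, Nova, 12, 18, 35), (2, k1, Nova, 12, 24, 4), (2, k1, Nova, 12, 30, 16), (2, mkt, Echo, 31, 18, 35), (2, mkt, Echo, 31, 24, 4), (2, mkt, Echo, 31, 30, 16), (2, p1, Echo, 40, 18, 35), (2, p1, Echo, 40, 24, 4), (2, p1, Echo, 40, 30, 16), (2, p1, Helix, 38, 18, 35), (2, p1, Helix, 38, 24, 4), (2, p1, Helix, 38, 30, 16), (3, mkt, Argo, 18, 16, 23), (3, mkt, Argo, 18, 26, 7), (3, mkt, Argo, 18, 3, 20), (3, ops, Atlas, 27, 16, 23), (3, ops, Atlas, 27, 26, 7), (3, ops, Atlas, 27, 3, 20), (3, ops, Vega, 1, 16, 23), (3, ops, Vega, 1, 26, 7), (3, ops, Vega, 1, 3, 20), (3, p3, Beta, 31, 16, 23), (3, p3, Beta, 31, 26, 7), (3, p3, Beta, 31, 3, 20), (3, qa, Omega, 6, 16, 23), (3, qa, Omega, 6, 26, 7), (3, qa, Omega, 6, 3, 20)}
(Course ⋈ Student) ⋈ Teacher (natural join on credits): {(2, k1, Echo, 14, 18, 35, C, Hal), (2, k1, Echo, 14, 24, 4, C, Hal), (2, k1, Echo, 14, 30, 16, C, Hal), (2, k1, Nova, 12, 18, 35, C, Hal), (2, k1, Nova, 12, 24, 4, C, Hal), (2, k1, Nova, 12, 30, 16, C, Hal), (2, mkt, Echo, 31, 18, 35, C, Hal), (2, mkt, Echo, 31, 24, 4, C, Hal), (2, mkt, Echo, 31, 30, 16, C, Hal), (2, p1, Echo, 40, 18, 35, C, Hal), (2, p1, Echo, 40, 24, 4, C, Hal), (2, p1, Echo, 40, 30, 16, C, Hal), (2, p1, Helix, 38, 18, 35, C, Hal), (2, p1, Helix, 38, 24, 4, C, Hal), (2, p1, Helix, 38, 30, 16, C, Hal), (3, mkt, Argo, 18, 16, 23, D, Eve), (3, mkt, Argo, 18, 26, 7, D, Eve), (3, mkt, Argo, 18, 3, 20, D, Eve), (3, ops, Atlas, 27, 16, 23, D, Eve), (3, ops, Atlas, 27, 26, 7, D, Eve), (3, ops, Atlas, 27, 3, 20, D, Eve), (3, ops, Vega, 1, 16, 23, D, Eve), (3, ops, Vega, 1, 26, 7, D, Eve), (3, ops, Vega, 1, 3, 20, D, Eve), (3, p3, Beta, 31, 16, 23, D, Eve), (3, p3, Beta, 31, 26, 7, D, Eve), (3, p3, Beta, 31, 3, 20, D, Eve), (3, qa, Omega, 6, 16, 23, D, Eve), (3, qa, Omega, 6, 26, 7, D, Eve), (3, qa, Omega, 6, 3, 20, D, Eve)}
π[tid, room, title, cid, sname]: project onto (tid, room, title, cid, sname) → {(16, 1, Vega, ops, Eve), (16, 18, Argo, mkt, Eve), (16, 27, Atlas, ops, Eve), (16, 31, Beta, p3, Eve), (16, 6, Omega, qa, Eve), (18, 12, Nova, k1, Hal), (18, 14, Echo, k1, Hal), (18, 31, Echo, mkt, Hal), (18, 38, Helix, p1, Hal), (18, 40, Echo, p1, Hal), (24, 12, Nova, k1, Hal), (24, 14, Echo, k1, Hal), (24, 31, Echo, mkt, Hal), (24, 38, Helix, p1, Hal), (24, 40, Echo, p1, Hal), (26, 1, Vega, ops, Eve), (26, 18, Argo, mkt, Eve), (26, 27, Atlas, ops, Eve), (26, 31, Beta, p3, Eve), (26, 6, Omega, qa, Eve), (3, 1, Vega, ops, Eve), (3, 18, Argo, mkt, Eve), (3, 27, Atlas, ops, Eve), (3, 31, Beta, p3, Eve), (3, 6, Omega, qa, Eve), (30, 12, Nova, k1, Hal), (30, 14, Echo, k1, Hal), (30, 31, Echo, mkt, Hal), (30, 38, Helix, p1, Hal), (30, 40, Echo, p1, Hal)}
σ[sname = Eve]: keep tuples satisfying sname = Eve → {(16, 1, Vega, ops, Eve), (16, 18, Argo, mkt, Eve), (16, 27, Atlas, ops, Eve), (16, 31, Beta, p3, Eve), (16, 6, Omega, qa, Eve), (26, 1, Vega, ops, Eve), (26, 18, Argo, mkt, Eve), (26, 27, Atlas, ops, Eve), (26, 31, Beta, p3, Eve), (26, 6, Omega, qa, Eve), (3, 1, Vega, ops, Eve), (3, 18, Argo, mkt, Eve), (3, 27, Atlas, ops, Eve), (3, 31, Beta, p3, Eve), (3, 6, Omega, qa, Eve)}
π[title, room]: project onto (title, room) (10 duplicate(s) eliminated) → {(Argo, 18), (Atlas, 27), (Beta, 31), (Omega, 6), (Vega, 1)}

{(Argo, 18), (Atlas, 27), (Beta, 31), (Omega, 6), (Vega, 1)}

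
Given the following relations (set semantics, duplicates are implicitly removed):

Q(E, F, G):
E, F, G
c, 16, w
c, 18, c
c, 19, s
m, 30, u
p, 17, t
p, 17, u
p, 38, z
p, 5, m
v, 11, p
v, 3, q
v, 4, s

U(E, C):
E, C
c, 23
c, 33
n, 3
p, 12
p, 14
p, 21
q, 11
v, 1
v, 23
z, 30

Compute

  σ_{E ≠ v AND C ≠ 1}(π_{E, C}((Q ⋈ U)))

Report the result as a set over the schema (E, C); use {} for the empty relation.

Natural join on E: {(c, 16, w, 23), (c, 16, w, 33), (c, 18, c, 23), (c, 18, c, 33), (c, 19, s, 23), (c, 19, s, 33), (p, 17, t, 12), (p, 17, t, 14), (p, 17, t, 21), (p, 17, u, 12), (p, 17, u, 14), (p, 17, u, 21), (p, 38, z, 12), (p, 38, z, 14), (p, 38, z, 21), (p, 5, m, 12), (p, 5, m, 14), (p, 5, m, 21), (v, 11, p, 1), (v, 11, p, 23), (v, 3, q, 1), (v, 3, q, 23), (v, 4, s, 1), (v, 4, s, 23)}
π[E, C]: project onto (E, C) (17 duplicate(s) eliminated) → {(c, 23), (c, 33), (p, 12), (p, 14), (p, 21), (v, 1), (v, 23)}
Filtering on E ≠ v AND C ≠ 1 leaves {(c, 23), (c, 33), (p, 12), (p, 14), (p, 21)}.

{(c, 23), (c, 33), (p, 12), (p, 14), (p, 21)}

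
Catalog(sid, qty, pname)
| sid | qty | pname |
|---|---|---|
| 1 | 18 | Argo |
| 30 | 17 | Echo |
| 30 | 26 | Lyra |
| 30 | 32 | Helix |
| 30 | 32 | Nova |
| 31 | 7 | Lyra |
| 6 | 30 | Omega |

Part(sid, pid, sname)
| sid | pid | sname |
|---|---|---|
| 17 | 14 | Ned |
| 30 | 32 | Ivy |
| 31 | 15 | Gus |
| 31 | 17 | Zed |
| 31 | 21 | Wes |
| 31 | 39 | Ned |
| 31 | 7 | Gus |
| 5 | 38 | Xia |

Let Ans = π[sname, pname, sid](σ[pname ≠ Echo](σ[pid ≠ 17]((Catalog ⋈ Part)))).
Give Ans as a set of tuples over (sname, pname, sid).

{(Gus, Lyra, 31), (Ivy, Helix, 30), (Ivy, Lyra, 30), (Ivy, Nova, 30), (Ned, Lyra, 31), (Wes, Lyra, 31)}

Joining Catalog and Part on sid yields {(30, 17, Echo, 32, Ivy), (30, 26, Lyra, 32, Ivy), (30, 32, Helix, 32, Ivy), (30, 32, Nova, 32, Ivy), (31, 7, Lyra, 15, Gus), (31, 7, Lyra, 17, Zed), (31, 7, Lyra, 21, Wes), (31, 7, Lyra, 39, Ned), (31, 7, Lyra, 7, Gus)}.
Filtering on pid ≠ 17 leaves {(30, 17, Echo, 32, Ivy), (30, 26, Lyra, 32, Ivy), (30, 32, Helix, 32, Ivy), (30, 32, Nova, 32, Ivy), (31, 7, Lyra, 15, Gus), (31, 7, Lyra, 21, Wes), (31, 7, Lyra, 39, Ned), (31, 7, Lyra, 7, Gus)}.
Filtering on pname ≠ Echo leaves {(30, 26, Lyra, 32, Ivy), (30, 32, Helix, 32, Ivy), (30, 32, Nova, 32, Ivy), (31, 7, Lyra, 15, Gus), (31, 7, Lyra, 21, Wes), (31, 7, Lyra, 39, Ned), (31, 7, Lyra, 7, Gus)}.
Projecting to sname, pname, sid (1 duplicate(s) eliminated): {(Gus, Lyra, 31), (Ivy, Helix, 30), (Ivy, Lyra, 30), (Ivy, Nova, 30), (Ned, Lyra, 31), (Wes, Lyra, 31)}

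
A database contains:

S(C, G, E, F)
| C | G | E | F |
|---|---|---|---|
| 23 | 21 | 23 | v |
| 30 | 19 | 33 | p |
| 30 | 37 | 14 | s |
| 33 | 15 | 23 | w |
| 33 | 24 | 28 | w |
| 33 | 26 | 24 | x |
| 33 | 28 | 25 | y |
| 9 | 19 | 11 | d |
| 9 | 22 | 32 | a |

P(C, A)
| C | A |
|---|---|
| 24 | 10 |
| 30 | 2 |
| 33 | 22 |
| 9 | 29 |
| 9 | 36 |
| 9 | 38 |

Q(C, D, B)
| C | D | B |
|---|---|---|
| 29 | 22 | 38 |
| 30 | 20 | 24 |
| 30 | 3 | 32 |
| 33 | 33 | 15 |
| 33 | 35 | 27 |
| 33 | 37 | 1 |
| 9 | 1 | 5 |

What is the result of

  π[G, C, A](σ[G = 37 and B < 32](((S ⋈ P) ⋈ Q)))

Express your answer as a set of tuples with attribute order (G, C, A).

S ⋈ P (natural join on C): {(30, 19, 33, p, 2), (30, 37, 14, s, 2), (33, 15, 23, w, 22), (33, 24, 28, w, 22), (33, 26, 24, x, 22), (33, 28, 25, y, 22), (9, 19, 11, d, 29), (9, 19, 11, d, 36), (9, 19, 11, d, 38), (9, 22, 32, a, 29), (9, 22, 32, a, 36), (9, 22, 32, a, 38)}
(S ⋈ P) ⋈ Q (natural join on C): {(30, 19, 33, p, 2, 20, 24), (30, 19, 33, p, 2, 3, 32), (30, 37, 14, s, 2, 20, 24), (30, 37, 14, s, 2, 3, 32), (33, 15, 23, w, 22, 33, 15), (33, 15, 23, w, 22, 35, 27), (33, 15, 23, w, 22, 37, 1), (33, 24, 28, w, 22, 33, 15), (33, 24, 28, w, 22, 35, 27), (33, 24, 28, w, 22, 37, 1), (33, 26, 24, x, 22, 33, 15), (33, 26, 24, x, 22, 35, 27), (33, 26, 24, x, 22, 37, 1), (33, 28, 25, y, 22, 33, 15), (33, 28, 25, y, 22, 35, 27), (33, 28, 25, y, 22, 37, 1), (9, 19, 11, d, 29, 1, 5), (9, 19, 11, d, 36, 1, 5), (9, 19, 11, d, 38, 1, 5), (9, 22, 32, a, 29, 1, 5), (9, 22, 32, a, 36, 1, 5), (9, 22, 32, a, 38, 1, 5)}
σ[G = 37 and B < 32]: keep tuples satisfying G = 37 and B < 32 → {(30, 37, 14, s, 2, 20, 24)}
π[G, C, A]: project onto (G, C, A) → {(37, 30, 2)}

{(37, 30, 2)}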